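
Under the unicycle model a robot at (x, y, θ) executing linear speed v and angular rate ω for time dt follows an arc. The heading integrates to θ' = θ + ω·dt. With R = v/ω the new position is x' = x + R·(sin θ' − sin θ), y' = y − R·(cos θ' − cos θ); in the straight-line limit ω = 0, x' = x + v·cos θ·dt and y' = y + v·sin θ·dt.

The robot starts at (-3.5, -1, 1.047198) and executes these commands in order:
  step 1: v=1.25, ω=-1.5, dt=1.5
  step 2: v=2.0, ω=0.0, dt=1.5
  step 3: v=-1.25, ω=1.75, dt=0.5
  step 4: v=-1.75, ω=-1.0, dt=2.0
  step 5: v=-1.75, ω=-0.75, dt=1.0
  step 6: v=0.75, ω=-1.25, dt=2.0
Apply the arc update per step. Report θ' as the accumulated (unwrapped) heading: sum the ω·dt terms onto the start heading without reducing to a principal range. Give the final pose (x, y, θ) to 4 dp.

step 1: θ'=-1.2028 (R=-0.8333) → pose (-2.0008, -1.1169, -1.2028)
step 2: θ'=-1.2028 (straight) → pose (-0.9215, -3.9160, -1.2028)
step 3: θ'=-0.3278 (R=-0.7143) → pose (-1.3580, -3.4967, -0.3278)
step 4: θ'=-2.3278 (R=1.7500) → pose (-2.0667, -0.6381, -2.3278)
step 5: θ'=-3.0778 (R=2.3333) → pose (-0.5193, 0.0881, -3.0778)
step 6: θ'=-5.5778 (R=-0.6000) → pose (-0.9466, 1.1437, -5.5778)

(-0.9466, 1.1437, -5.5778)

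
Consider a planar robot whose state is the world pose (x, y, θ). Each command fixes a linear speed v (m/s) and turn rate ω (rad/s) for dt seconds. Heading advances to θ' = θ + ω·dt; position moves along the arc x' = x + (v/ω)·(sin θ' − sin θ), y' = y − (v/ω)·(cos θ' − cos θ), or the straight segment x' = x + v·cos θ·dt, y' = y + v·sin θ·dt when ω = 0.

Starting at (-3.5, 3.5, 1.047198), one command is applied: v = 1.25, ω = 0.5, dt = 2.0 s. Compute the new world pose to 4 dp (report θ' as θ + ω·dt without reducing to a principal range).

(-3.4434, 5.8965, 2.0472)

θ' = 1.0472 + 0.5·2.0 = 2.0472
R = v/ω = 1.25/0.5 = 2.5000
x' = -3.5 + 2.5000·(sin 2.0472 − sin 1.0472) = -3.4434
y' = 3.5 − 2.5000·(cos 2.0472 − cos 1.0472) = 5.8965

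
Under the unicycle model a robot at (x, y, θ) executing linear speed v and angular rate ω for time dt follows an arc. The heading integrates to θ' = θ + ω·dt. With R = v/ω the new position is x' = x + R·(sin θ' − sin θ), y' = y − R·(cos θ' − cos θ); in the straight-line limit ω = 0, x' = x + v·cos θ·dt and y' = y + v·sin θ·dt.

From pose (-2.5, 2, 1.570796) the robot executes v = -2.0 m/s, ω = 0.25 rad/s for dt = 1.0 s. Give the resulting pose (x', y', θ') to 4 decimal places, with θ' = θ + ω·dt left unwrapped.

(-2.2513, 0.0208, 1.8208)

θ' = 1.5708 + 0.25·1.0 = 1.8208
R = v/ω = -2.0/0.25 = -8.0000
x' = -2.5 + -8.0000·(sin 1.8208 − sin 1.5708) = -2.2513
y' = 2 − -8.0000·(cos 1.8208 − cos 1.5708) = 0.0208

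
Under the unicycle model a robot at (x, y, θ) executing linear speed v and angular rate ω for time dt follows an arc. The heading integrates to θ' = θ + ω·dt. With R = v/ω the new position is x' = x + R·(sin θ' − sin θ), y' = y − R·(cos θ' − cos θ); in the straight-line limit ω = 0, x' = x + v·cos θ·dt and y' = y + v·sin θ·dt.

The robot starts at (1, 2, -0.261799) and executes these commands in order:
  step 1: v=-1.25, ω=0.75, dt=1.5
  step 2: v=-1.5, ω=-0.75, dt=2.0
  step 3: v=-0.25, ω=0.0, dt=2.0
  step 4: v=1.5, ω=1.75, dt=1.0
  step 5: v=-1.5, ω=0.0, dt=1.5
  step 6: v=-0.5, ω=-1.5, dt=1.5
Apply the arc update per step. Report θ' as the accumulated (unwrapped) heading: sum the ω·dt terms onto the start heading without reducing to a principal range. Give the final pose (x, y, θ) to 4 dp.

step 1: θ'=0.8632 (R=-1.6667) → pose (-0.6979, 1.4735, 0.8632)
step 2: θ'=-0.6368 (R=2.0000) → pose (-3.4070, 1.1655, -0.6368)
step 3: θ'=-0.6368 (straight) → pose (-3.8090, 1.4628, -0.6368)
step 4: θ'=1.1132 (R=0.8571) → pose (-2.5304, 1.7733, 1.1132)
step 5: θ'=1.1132 (straight) → pose (-3.5244, -0.2453, 1.1132)
step 6: θ'=-1.1368 (R=0.3333) → pose (-4.1259, -0.2382, -1.1368)

(-4.1259, -0.2382, -1.1368)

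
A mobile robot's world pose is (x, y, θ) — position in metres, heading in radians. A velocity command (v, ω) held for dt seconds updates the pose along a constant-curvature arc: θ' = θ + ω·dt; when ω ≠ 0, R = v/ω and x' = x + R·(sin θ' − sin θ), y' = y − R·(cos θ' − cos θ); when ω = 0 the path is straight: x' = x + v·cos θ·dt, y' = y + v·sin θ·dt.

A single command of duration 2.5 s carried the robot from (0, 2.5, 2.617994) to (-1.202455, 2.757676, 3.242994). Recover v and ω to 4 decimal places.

Δθ = 3.242994 − 2.617994 = 0.625000
ω = Δθ/dt = 0.625000/2.5 = 0.2500
R = Δx/(sin θ' − sin θ) = 2.0000
v = R·ω = 2.0000·0.2500 = 0.5000

v = 0.5000, ω = 0.2500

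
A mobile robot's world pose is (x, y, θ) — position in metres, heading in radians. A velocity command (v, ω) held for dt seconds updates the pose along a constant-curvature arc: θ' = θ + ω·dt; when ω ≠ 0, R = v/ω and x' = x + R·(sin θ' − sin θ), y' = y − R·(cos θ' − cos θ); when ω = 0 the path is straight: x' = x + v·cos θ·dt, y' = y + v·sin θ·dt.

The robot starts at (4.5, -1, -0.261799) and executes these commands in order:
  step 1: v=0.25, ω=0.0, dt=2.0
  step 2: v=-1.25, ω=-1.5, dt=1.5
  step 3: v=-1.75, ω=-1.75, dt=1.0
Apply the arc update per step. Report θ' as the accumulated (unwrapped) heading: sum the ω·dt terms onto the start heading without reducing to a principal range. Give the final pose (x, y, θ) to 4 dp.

(6.1970, -0.0237, -4.2618)

step 1: θ'=-0.2618 (straight) → pose (4.9830, -1.1294, -0.2618)
step 2: θ'=-2.5118 (R=0.8333) → pose (4.7078, 0.3490, -2.5118)
step 3: θ'=-4.2618 (R=1.0000) → pose (6.1970, -0.0237, -4.2618)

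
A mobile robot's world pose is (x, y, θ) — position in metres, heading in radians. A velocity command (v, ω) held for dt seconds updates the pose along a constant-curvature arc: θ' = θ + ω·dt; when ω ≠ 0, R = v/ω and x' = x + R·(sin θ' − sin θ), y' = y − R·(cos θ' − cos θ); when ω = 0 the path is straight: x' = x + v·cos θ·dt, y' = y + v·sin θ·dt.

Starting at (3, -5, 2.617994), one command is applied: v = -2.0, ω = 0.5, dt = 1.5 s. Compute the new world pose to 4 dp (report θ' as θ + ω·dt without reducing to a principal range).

(5.8979, -5.4338, 3.3680)

θ' = 2.6180 + 0.5·1.5 = 3.3680
R = v/ω = -2.0/0.5 = -4.0000
x' = 3 + -4.0000·(sin 3.3680 − sin 2.6180) = 5.8979
y' = -5 − -4.0000·(cos 3.3680 − cos 2.6180) = -5.4338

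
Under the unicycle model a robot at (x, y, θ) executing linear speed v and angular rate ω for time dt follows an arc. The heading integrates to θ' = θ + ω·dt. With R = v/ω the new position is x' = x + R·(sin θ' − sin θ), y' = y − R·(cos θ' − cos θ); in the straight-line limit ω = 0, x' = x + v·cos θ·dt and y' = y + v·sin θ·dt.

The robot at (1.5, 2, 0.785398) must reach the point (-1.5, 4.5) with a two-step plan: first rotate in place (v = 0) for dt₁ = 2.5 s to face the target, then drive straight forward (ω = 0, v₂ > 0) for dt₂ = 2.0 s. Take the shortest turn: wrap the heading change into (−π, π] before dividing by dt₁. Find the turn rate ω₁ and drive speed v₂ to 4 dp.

ω₁ = 0.6646, v₂ = 1.9526

heading to target = atan2(4.5−2, -1.5−1.5) = 2.4469
Δθ = wrap(2.4469 − 0.7854) = 1.6615; ω₁ = Δθ/dt₁ = 0.6646
distance = √((-1.5−1.5)² + (4.5−2)²) = 3.9051; v₂ = distance/dt₂ = 1.9526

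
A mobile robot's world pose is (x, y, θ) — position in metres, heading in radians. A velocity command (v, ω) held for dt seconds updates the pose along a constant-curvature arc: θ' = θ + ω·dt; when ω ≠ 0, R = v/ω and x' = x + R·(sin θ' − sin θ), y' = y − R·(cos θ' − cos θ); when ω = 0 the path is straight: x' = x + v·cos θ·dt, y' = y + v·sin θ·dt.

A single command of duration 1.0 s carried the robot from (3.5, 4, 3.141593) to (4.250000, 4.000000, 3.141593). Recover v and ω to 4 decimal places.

v = -0.7500, ω = 0.0000

Δθ = 3.141593 − 3.141593 = 0.000000
ω = Δθ/dt = 0.000000/1.0 = 0.0000
ω = 0 → v = (Δx·cos θ + Δy·sin θ)/dt = -0.7500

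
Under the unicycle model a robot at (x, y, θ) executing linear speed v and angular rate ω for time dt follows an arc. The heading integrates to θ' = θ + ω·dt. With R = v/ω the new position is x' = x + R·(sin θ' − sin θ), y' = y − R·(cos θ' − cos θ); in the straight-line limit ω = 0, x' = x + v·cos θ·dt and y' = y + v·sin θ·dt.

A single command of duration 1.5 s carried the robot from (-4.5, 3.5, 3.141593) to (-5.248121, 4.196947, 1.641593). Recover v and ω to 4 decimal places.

Δθ = 1.641593 − 3.141593 = -1.500000
ω = Δθ/dt = -1.500000/1.5 = -1.0000
R = Δx/(sin θ' − sin θ) = -0.7500
v = R·ω = -0.7500·-1.0000 = 0.7500

v = 0.7500, ω = -1.0000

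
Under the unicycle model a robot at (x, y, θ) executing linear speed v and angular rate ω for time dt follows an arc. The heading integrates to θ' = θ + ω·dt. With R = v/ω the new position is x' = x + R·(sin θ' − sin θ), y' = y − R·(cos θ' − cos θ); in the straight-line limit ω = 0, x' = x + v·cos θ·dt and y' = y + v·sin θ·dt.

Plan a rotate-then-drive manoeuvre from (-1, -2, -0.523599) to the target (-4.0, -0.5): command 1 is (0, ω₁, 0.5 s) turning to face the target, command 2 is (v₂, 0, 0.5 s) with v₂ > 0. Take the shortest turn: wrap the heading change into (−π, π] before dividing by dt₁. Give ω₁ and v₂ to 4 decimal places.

ω₁ = -6.1633, v₂ = 6.7082

heading to target = atan2(-0.5−-2, -4−-1) = 2.6779
Δθ = wrap(2.6779 − -0.5236) = -3.0816; ω₁ = Δθ/dt₁ = -6.1633
distance = √((-4−-1)² + (-0.5−-2)²) = 3.3541; v₂ = distance/dt₂ = 6.7082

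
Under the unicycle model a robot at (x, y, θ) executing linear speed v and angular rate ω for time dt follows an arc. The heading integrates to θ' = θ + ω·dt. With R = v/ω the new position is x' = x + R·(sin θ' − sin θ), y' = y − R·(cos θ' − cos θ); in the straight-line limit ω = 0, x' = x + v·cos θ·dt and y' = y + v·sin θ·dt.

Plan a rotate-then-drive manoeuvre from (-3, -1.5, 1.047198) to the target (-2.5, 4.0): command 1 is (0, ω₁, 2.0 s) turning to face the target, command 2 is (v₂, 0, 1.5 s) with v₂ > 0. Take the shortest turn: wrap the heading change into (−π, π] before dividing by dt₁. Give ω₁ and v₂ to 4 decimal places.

heading to target = atan2(4−-1.5, -2.5−-3) = 1.4801
Δθ = wrap(1.4801 − 1.0472) = 0.4329; ω₁ = Δθ/dt₁ = 0.2165
distance = √((-2.5−-3)² + (4−-1.5)²) = 5.5227; v₂ = distance/dt₂ = 3.6818

ω₁ = 0.2165, v₂ = 3.6818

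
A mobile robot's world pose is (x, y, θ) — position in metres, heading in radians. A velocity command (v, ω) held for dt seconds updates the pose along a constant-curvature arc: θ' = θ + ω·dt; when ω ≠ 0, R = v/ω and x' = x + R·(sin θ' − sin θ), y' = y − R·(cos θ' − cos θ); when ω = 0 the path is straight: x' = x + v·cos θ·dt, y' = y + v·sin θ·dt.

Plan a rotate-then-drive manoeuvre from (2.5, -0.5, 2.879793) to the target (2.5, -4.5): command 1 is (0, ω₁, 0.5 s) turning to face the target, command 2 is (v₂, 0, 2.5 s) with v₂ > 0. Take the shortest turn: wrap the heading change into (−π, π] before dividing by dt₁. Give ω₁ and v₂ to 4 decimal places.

ω₁ = 3.6652, v₂ = 1.6000

heading to target = atan2(-4.5−-0.5, 2.5−2.5) = -1.5708
Δθ = wrap(-1.5708 − 2.8798) = 1.8326; ω₁ = Δθ/dt₁ = 3.6652
distance = √((2.5−2.5)² + (-4.5−-0.5)²) = 4.0000; v₂ = distance/dt₂ = 1.6000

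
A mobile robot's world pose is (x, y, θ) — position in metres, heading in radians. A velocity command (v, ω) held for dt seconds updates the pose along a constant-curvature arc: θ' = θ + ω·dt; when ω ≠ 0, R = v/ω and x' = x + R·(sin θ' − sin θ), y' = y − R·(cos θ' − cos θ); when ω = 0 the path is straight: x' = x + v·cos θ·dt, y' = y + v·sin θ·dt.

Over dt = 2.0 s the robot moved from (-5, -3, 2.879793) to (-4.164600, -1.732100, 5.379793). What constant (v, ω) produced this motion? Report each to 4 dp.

v = -1.0000, ω = 1.2500

Δθ = 5.379793 − 2.879793 = 2.500000
ω = Δθ/dt = 2.500000/2.0 = 1.2500
R = −Δy/(cos θ' − cos θ) = -0.8000
v = R·ω = -0.8000·1.2500 = -1.0000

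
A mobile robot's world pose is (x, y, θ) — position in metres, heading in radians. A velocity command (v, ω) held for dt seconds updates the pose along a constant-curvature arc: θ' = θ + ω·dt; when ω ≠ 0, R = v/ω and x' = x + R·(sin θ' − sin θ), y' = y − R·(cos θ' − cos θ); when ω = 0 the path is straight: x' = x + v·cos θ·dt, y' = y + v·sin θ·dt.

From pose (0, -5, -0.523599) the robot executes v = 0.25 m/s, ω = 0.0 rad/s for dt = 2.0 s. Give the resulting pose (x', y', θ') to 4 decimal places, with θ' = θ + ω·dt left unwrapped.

θ' = -0.5236 + 0.0·2.0 = -0.5236
ω = 0 → straight: x' = 0 + 0.25·cos(-0.5236)·2.0 = 0.4330
y' = -5 + 0.25·sin(-0.5236)·2.0 = -5.2500

(0.4330, -5.2500, -0.5236)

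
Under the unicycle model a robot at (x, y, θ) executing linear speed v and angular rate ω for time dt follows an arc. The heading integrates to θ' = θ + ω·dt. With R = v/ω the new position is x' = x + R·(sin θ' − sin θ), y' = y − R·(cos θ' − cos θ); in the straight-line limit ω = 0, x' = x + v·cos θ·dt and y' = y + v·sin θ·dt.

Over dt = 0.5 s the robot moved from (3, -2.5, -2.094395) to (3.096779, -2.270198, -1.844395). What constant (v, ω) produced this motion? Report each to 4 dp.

Δθ = -1.844395 − -2.094395 = 0.250000
ω = Δθ/dt = 0.250000/0.5 = 0.5000
R = −Δy/(cos θ' − cos θ) = -1.0000
v = R·ω = -1.0000·0.5000 = -0.5000

v = -0.5000, ω = 0.5000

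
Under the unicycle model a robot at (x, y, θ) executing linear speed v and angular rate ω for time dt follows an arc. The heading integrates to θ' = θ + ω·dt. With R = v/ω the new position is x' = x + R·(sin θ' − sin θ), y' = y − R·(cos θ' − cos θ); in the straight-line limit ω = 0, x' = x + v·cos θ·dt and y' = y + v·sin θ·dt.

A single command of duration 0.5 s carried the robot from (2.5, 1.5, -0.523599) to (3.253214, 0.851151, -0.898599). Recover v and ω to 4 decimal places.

Δθ = -0.898599 − -0.523599 = -0.375000
ω = Δθ/dt = -0.375000/0.5 = -0.7500
R = Δx/(sin θ' − sin θ) = -2.6667
v = R·ω = -2.6667·-0.7500 = 2.0000

v = 2.0000, ω = -0.7500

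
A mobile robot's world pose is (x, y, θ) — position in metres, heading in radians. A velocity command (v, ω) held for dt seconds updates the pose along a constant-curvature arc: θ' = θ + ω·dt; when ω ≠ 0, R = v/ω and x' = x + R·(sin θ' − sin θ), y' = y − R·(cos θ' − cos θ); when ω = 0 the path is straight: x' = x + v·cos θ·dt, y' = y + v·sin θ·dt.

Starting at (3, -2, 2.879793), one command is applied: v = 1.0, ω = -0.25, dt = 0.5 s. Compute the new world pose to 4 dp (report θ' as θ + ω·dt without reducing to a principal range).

(2.5264, -1.8408, 2.7548)

θ' = 2.8798 + -0.25·0.5 = 2.7548
R = v/ω = 1.0/-0.25 = -4.0000
x' = 3 + -4.0000·(sin 2.7548 − sin 2.8798) = 2.5264
y' = -2 − -4.0000·(cos 2.7548 − cos 2.8798) = -1.8408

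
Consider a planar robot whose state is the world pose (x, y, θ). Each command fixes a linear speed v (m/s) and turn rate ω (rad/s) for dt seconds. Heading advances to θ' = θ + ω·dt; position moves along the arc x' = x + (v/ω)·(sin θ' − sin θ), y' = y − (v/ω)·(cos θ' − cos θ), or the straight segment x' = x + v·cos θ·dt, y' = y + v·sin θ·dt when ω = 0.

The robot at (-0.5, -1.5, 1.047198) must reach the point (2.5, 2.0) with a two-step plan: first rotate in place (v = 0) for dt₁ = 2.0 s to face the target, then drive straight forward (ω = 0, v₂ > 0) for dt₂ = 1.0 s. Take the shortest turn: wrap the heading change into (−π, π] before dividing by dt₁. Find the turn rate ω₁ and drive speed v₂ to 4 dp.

ω₁ = -0.0925, v₂ = 4.6098

heading to target = atan2(2−-1.5, 2.5−-0.5) = 0.8622
Δθ = wrap(0.8622 − 1.0472) = -0.1850; ω₁ = Δθ/dt₁ = -0.0925
distance = √((2.5−-0.5)² + (2−-1.5)²) = 4.6098; v₂ = distance/dt₂ = 4.6098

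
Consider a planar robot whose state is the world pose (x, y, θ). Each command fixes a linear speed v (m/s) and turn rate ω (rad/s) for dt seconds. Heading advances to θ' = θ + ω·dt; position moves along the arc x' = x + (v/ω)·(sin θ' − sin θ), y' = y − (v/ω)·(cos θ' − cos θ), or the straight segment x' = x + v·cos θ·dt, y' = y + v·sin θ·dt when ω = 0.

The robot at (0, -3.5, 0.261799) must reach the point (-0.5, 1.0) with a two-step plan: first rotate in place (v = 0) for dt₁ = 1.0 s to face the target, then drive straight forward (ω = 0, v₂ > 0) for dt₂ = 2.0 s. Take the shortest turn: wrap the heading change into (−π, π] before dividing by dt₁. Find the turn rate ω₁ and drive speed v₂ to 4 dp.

ω₁ = 1.4197, v₂ = 2.2638

heading to target = atan2(1−-3.5, -0.5−0) = 1.6815
Δθ = wrap(1.6815 − 0.2618) = 1.4197; ω₁ = Δθ/dt₁ = 1.4197
distance = √((-0.5−0)² + (1−-3.5)²) = 4.5277; v₂ = distance/dt₂ = 2.2638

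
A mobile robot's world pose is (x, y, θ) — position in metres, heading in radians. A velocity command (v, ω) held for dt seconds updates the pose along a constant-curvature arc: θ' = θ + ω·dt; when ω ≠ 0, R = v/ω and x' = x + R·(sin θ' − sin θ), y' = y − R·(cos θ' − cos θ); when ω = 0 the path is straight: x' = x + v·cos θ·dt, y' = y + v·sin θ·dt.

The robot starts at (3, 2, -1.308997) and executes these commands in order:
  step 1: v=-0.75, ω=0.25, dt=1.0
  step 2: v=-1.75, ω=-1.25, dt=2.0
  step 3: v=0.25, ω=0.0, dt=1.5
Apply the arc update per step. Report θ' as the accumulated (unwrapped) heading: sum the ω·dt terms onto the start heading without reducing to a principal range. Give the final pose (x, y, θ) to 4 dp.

step 1: θ'=-1.0590 (R=-3.0000) → pose (2.7178, 2.6928, -1.0590)
step 2: θ'=-3.5590 (R=1.4000) → pose (4.5060, 4.6582, -3.5590)
step 3: θ'=-3.5590 (straight) → pose (4.1632, 4.8103, -3.5590)

(4.1632, 4.8103, -3.5590)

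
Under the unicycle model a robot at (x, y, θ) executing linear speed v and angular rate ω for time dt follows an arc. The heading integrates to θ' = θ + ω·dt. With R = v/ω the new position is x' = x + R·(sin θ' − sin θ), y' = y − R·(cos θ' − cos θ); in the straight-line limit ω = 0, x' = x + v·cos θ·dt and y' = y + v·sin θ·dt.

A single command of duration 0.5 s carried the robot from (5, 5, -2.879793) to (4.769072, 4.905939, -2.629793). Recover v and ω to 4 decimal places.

v = 0.5000, ω = 0.5000

Δθ = -2.629793 − -2.879793 = 0.250000
ω = Δθ/dt = 0.250000/0.5 = 0.5000
R = Δx/(sin θ' − sin θ) = 1.0000
v = R·ω = 1.0000·0.5000 = 0.5000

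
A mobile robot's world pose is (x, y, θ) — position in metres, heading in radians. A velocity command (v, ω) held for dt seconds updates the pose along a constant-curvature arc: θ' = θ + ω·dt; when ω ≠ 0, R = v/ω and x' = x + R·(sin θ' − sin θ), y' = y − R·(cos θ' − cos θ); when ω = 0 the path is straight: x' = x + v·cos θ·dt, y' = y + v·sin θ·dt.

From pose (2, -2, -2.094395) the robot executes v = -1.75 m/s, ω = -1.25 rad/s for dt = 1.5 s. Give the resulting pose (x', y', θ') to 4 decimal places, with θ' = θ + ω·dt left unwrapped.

θ' = -2.0944 + -1.25·1.5 = -3.9694
R = v/ω = -1.75/-1.25 = 1.4000
x' = 2 + 1.4000·(sin -3.9694 − sin -2.0944) = 4.2435
y' = -2 − 1.4000·(cos -3.9694 − cos -2.0944) = -1.7529

(4.2435, -1.7529, -3.9694)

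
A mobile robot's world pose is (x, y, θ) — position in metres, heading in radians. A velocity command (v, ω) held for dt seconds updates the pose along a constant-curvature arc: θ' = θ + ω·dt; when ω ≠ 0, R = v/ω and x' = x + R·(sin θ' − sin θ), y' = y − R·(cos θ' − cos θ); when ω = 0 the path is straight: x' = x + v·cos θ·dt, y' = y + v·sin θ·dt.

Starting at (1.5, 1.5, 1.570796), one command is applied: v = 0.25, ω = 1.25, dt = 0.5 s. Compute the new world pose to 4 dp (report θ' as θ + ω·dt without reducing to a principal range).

θ' = 1.5708 + 1.25·0.5 = 2.1958
R = v/ω = 0.25/1.25 = 0.2000
x' = 1.5 + 0.2000·(sin 2.1958 − sin 1.5708) = 1.4622
y' = 1.5 − 0.2000·(cos 2.1958 − cos 1.5708) = 1.6170

(1.4622, 1.6170, 2.1958)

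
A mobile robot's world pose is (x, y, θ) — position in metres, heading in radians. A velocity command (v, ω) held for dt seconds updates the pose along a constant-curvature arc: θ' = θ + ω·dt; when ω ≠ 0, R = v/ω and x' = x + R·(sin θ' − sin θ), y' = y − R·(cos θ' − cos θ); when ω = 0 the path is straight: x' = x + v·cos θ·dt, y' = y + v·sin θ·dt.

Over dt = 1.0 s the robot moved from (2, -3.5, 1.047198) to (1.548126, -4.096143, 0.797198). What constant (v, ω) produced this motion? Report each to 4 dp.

v = -0.7500, ω = -0.2500

Δθ = 0.797198 − 1.047198 = -0.250000
ω = Δθ/dt = -0.250000/1.0 = -0.2500
R = −Δy/(cos θ' − cos θ) = 3.0000
v = R·ω = 3.0000·-0.2500 = -0.7500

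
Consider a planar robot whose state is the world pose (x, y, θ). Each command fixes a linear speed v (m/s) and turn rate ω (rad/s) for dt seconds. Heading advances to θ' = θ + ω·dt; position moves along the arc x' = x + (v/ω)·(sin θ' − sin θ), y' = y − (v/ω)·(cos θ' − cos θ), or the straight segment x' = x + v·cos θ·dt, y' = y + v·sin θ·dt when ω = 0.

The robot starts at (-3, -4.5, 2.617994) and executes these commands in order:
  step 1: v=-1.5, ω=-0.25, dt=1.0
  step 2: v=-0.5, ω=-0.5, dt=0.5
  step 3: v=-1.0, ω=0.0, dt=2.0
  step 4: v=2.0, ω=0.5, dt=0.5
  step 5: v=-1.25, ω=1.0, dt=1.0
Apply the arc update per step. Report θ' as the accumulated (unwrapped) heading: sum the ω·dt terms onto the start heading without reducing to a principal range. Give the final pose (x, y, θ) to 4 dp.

(-0.0790, -6.8503, 3.3680)

step 1: θ'=2.3680 (R=6.0000) → pose (-1.8077, -5.4037, 2.3680)
step 2: θ'=2.1180 (R=1.0000) → pose (-1.6524, -5.5989, 2.1180)
step 3: θ'=2.1180 (straight) → pose (-0.6119, -7.3068, 2.1180)
step 4: θ'=2.3680 (R=4.0000) → pose (-1.2329, -6.5264, 2.3680)
step 5: θ'=3.3680 (R=-1.2500) → pose (-0.0790, -6.8503, 3.3680)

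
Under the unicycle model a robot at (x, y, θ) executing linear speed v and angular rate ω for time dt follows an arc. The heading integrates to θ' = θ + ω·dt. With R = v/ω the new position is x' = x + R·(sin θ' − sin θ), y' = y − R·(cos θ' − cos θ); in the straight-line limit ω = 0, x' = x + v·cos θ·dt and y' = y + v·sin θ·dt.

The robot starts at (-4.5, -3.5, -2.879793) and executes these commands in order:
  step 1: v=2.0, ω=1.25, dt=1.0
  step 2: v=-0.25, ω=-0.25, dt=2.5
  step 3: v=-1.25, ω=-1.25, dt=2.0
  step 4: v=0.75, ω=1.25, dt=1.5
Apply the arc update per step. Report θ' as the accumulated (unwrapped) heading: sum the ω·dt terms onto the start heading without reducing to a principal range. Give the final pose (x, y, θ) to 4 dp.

(-4.4405, -4.4475, -2.8798)

step 1: θ'=-1.6298 (R=1.6000) → pose (-5.6831, -4.9511, -1.6298)
step 2: θ'=-2.2548 (R=1.0000) → pose (-5.4599, -4.3782, -2.2548)
step 3: θ'=-4.7548 (R=1.0000) → pose (-3.6857, -5.0525, -4.7548)
step 4: θ'=-2.8798 (R=0.6000) → pose (-4.4405, -4.4475, -2.8798)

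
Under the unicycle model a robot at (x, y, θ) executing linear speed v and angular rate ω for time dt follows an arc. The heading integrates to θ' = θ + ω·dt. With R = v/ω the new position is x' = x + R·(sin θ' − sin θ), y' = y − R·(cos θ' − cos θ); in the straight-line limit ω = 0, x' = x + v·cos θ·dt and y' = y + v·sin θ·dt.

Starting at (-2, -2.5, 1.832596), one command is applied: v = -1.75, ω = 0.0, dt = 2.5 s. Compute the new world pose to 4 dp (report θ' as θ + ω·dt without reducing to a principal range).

θ' = 1.8326 + 0.0·2.5 = 1.8326
ω = 0 → straight: x' = -2 + -1.75·cos(1.8326)·2.5 = -0.8677
y' = -2.5 + -1.75·sin(1.8326)·2.5 = -6.7259

(-0.8677, -6.7259, 1.8326)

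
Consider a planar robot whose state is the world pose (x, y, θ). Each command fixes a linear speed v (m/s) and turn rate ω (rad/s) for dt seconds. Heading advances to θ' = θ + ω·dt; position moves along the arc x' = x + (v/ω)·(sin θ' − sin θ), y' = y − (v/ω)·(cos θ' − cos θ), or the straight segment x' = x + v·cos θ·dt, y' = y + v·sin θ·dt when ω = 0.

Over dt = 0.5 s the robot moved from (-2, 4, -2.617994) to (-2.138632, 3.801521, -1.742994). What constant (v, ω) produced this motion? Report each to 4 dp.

v = 0.5000, ω = 1.7500

Δθ = -1.742994 − -2.617994 = 0.875000
ω = Δθ/dt = 0.875000/0.5 = 1.7500
R = −Δy/(cos θ' − cos θ) = 0.2857
v = R·ω = 0.2857·1.7500 = 0.5000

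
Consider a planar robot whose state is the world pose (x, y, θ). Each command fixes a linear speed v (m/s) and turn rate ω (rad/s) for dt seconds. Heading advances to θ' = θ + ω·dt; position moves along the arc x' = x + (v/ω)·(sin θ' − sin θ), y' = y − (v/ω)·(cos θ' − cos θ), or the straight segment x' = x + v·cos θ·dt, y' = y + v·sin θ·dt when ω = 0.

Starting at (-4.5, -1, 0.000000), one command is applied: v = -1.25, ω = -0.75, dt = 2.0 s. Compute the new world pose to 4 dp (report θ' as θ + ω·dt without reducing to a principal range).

(-6.1625, 0.5488, -1.5000)

θ' = 0.0000 + -0.75·2.0 = -1.5000
R = v/ω = -1.25/-0.75 = 1.6667
x' = -4.5 + 1.6667·(sin -1.5000 − sin 0.0000) = -6.1625
y' = -1 − 1.6667·(cos -1.5000 − cos 0.0000) = 0.5488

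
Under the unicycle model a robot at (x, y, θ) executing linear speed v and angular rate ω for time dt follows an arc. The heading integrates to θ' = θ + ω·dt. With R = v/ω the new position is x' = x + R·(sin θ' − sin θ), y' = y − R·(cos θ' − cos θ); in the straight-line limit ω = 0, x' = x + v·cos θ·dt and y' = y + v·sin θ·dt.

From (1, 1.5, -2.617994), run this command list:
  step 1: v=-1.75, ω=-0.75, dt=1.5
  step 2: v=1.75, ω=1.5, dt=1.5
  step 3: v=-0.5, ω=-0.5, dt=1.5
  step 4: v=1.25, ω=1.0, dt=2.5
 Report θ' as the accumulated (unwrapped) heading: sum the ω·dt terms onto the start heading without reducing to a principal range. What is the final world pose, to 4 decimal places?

(3.1739, -0.9363, 0.2570)

step 1: θ'=-3.7430 (R=2.3333) → pose (3.4869, 1.4032, -3.7430)
step 2: θ'=-1.4930 (R=1.1667) → pose (1.6636, 0.3506, -1.4930)
step 3: θ'=-2.2430 (R=1.0000) → pose (1.8781, 1.0510, -2.2430)
step 4: θ'=0.2570 (R=1.2500) → pose (3.1739, -0.9363, 0.2570)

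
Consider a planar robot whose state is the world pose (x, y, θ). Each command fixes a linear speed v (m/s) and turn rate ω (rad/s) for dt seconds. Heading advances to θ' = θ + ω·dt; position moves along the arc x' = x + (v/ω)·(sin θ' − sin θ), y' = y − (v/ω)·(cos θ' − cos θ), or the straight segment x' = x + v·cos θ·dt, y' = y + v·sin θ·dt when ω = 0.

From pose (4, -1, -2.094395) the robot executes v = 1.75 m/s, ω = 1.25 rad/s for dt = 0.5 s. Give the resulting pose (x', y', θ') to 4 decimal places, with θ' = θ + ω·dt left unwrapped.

(3.8196, -1.8417, -1.4694)

θ' = -2.0944 + 1.25·0.5 = -1.4694
R = v/ω = 1.75/1.25 = 1.4000
x' = 4 + 1.4000·(sin -1.4694 − sin -2.0944) = 3.8196
y' = -1 − 1.4000·(cos -1.4694 − cos -2.0944) = -1.8417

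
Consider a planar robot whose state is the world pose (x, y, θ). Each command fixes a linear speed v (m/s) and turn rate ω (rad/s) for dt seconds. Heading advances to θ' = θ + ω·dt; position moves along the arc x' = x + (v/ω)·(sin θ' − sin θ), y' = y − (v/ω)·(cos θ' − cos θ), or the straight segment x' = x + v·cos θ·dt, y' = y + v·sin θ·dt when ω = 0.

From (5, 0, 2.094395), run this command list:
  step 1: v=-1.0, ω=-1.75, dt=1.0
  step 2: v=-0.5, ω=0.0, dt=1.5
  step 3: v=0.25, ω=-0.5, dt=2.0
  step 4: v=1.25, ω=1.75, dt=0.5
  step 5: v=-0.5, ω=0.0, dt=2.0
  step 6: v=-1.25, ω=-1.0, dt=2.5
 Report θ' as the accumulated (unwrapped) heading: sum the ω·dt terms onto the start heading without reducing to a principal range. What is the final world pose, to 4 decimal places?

(2.8605, 0.5349, -2.2806)

step 1: θ'=0.3444 (R=0.5714) → pose (4.6981, -0.8236, 0.3444)
step 2: θ'=0.3444 (straight) → pose (3.9921, -1.0768, 0.3444)
step 3: θ'=-0.6556 (R=-0.5000) → pose (4.4657, -1.1511, -0.6556)
step 4: θ'=0.2194 (R=0.7143) → pose (5.0566, -1.2821, 0.2194)
step 5: θ'=0.2194 (straight) → pose (4.0806, -1.4997, 0.2194)
step 6: θ'=-2.2806 (R=1.2500) → pose (2.8605, 0.5349, -2.2806)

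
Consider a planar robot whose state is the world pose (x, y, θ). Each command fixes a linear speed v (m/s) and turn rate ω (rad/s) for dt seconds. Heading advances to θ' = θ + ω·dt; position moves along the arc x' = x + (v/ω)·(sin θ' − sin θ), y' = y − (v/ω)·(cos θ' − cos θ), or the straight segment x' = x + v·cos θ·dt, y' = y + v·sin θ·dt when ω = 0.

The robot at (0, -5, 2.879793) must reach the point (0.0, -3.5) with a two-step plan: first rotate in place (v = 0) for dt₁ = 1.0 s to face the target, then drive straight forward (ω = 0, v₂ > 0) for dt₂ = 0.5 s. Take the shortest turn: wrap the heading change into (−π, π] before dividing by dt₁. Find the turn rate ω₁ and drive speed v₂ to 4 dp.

heading to target = atan2(-3.5−-5, 0−0) = 1.5708
Δθ = wrap(1.5708 − 2.8798) = -1.3090; ω₁ = Δθ/dt₁ = -1.3090
distance = √((0−0)² + (-3.5−-5)²) = 1.5000; v₂ = distance/dt₂ = 3.0000

ω₁ = -1.3090, v₂ = 3.0000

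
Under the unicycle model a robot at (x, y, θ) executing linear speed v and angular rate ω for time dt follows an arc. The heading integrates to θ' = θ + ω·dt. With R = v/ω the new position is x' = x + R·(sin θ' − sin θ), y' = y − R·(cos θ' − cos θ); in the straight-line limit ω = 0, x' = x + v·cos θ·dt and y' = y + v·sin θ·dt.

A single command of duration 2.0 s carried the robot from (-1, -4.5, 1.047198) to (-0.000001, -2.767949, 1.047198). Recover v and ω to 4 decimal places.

v = 1.0000, ω = 0.0000

Δθ = 1.047198 − 1.047198 = 0.000000
ω = Δθ/dt = 0.000000/2.0 = 0.0000
ω = 0 → v = (Δx·cos θ + Δy·sin θ)/dt = 1.0000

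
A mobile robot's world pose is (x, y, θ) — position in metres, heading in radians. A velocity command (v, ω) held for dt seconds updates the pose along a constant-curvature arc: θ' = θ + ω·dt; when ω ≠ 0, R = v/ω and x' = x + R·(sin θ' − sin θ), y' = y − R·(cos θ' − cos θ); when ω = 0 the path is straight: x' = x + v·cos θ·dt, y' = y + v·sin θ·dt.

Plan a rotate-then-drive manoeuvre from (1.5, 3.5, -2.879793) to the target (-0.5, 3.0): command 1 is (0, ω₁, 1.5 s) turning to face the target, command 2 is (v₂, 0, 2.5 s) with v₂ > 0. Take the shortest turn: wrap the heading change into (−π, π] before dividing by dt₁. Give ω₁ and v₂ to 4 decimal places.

ω₁ = -0.0112, v₂ = 0.8246

heading to target = atan2(3−3.5, -0.5−1.5) = -2.8966
Δθ = wrap(-2.8966 − -2.8798) = -0.0168; ω₁ = Δθ/dt₁ = -0.0112
distance = √((-0.5−1.5)² + (3−3.5)²) = 2.0616; v₂ = distance/dt₂ = 0.8246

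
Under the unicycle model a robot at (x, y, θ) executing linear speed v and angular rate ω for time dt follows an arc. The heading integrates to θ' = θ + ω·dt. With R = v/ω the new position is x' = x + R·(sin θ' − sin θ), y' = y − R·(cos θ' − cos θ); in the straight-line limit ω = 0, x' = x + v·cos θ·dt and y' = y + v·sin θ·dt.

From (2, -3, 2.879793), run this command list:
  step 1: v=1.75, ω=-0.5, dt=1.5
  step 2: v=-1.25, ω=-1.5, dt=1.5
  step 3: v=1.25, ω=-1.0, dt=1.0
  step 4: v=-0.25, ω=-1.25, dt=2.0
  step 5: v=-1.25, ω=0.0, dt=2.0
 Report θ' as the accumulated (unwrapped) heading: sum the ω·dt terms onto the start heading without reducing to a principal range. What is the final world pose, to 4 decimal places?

(2.5988, -4.3281, -3.6202)

step 1: θ'=2.1298 (R=-3.5000) → pose (-0.0614, -1.4754, 2.1298)
step 2: θ'=-0.1202 (R=0.8333) → pose (-0.8678, -2.7447, -0.1202)
step 3: θ'=-1.1202 (R=-1.2500) → pose (0.1075, -3.4413, -1.1202)
step 4: θ'=-3.6202 (R=0.2000) → pose (0.3797, -3.1767, -3.6202)
step 5: θ'=-3.6202 (straight) → pose (2.5988, -4.3281, -3.6202)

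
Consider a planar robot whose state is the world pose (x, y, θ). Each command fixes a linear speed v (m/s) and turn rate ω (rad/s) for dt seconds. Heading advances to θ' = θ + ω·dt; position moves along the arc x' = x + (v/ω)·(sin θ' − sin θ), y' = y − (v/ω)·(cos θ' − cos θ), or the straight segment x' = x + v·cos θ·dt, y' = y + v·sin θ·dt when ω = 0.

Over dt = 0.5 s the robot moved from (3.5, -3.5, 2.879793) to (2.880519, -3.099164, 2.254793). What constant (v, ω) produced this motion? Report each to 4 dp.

Δθ = 2.254793 − 2.879793 = -0.625000
ω = Δθ/dt = -0.625000/0.5 = -1.2500
R = Δx/(sin θ' − sin θ) = -1.2000
v = R·ω = -1.2000·-1.2500 = 1.5000

v = 1.5000, ω = -1.2500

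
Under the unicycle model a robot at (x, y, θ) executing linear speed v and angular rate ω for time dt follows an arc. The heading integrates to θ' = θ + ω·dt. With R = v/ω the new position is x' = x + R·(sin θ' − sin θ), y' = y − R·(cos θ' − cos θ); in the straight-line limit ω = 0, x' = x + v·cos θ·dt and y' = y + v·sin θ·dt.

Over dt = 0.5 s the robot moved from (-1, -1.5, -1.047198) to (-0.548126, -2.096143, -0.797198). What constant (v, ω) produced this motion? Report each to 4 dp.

v = 1.5000, ω = 0.5000

Δθ = -0.797198 − -1.047198 = 0.250000
ω = Δθ/dt = 0.250000/0.5 = 0.5000
R = −Δy/(cos θ' − cos θ) = 3.0000
v = R·ω = 3.0000·0.5000 = 1.5000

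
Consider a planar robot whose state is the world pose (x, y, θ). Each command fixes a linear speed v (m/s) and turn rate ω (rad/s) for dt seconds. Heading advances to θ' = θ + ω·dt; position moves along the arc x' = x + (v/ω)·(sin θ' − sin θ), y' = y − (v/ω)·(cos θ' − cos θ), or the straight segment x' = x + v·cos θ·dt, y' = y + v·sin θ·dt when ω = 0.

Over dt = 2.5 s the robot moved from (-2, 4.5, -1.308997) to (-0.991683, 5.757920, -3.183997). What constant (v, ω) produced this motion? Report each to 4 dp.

v = -0.7500, ω = -0.7500

Δθ = -3.183997 − -1.308997 = -1.875000
ω = Δθ/dt = -1.875000/2.5 = -0.7500
R = −Δy/(cos θ' − cos θ) = 1.0000
v = R·ω = 1.0000·-0.7500 = -0.7500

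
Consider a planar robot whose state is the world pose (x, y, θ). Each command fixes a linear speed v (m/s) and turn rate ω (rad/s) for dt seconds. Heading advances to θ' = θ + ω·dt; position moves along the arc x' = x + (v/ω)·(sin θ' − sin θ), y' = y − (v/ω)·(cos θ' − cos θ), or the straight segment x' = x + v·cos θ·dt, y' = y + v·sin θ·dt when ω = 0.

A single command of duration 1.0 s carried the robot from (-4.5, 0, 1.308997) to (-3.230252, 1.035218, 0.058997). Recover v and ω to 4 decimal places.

Δθ = 0.058997 − 1.308997 = -1.250000
ω = Δθ/dt = -1.250000/1.0 = -1.2500
R = Δx/(sin θ' − sin θ) = -1.4000
v = R·ω = -1.4000·-1.2500 = 1.7500

v = 1.7500, ω = -1.2500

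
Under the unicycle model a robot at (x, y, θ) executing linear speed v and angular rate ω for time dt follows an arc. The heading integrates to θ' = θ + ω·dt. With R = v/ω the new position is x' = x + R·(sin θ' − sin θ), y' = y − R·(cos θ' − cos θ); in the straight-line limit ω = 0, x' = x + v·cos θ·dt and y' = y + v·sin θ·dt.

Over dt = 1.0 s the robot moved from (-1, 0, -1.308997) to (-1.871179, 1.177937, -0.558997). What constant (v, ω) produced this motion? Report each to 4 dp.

v = -1.5000, ω = 0.7500

Δθ = -0.558997 − -1.308997 = 0.750000
ω = Δθ/dt = 0.750000/1.0 = 0.7500
R = −Δy/(cos θ' − cos θ) = -2.0000
v = R·ω = -2.0000·0.7500 = -1.5000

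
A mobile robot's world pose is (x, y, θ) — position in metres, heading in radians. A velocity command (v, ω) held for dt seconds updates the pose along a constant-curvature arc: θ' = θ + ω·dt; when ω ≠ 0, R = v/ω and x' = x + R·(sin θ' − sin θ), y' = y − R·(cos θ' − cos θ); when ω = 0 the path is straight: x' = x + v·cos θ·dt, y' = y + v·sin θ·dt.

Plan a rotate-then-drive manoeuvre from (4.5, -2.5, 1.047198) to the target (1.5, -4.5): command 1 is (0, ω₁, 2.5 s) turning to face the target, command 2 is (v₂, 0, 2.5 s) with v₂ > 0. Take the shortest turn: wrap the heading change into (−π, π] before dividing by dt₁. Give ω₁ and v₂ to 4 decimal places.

heading to target = atan2(-4.5−-2.5, 1.5−4.5) = -2.5536
Δθ = wrap(-2.5536 − 1.0472) = 2.6824; ω₁ = Δθ/dt₁ = 1.0730
distance = √((1.5−4.5)² + (-4.5−-2.5)²) = 3.6056; v₂ = distance/dt₂ = 1.4422

ω₁ = 1.0730, v₂ = 1.4422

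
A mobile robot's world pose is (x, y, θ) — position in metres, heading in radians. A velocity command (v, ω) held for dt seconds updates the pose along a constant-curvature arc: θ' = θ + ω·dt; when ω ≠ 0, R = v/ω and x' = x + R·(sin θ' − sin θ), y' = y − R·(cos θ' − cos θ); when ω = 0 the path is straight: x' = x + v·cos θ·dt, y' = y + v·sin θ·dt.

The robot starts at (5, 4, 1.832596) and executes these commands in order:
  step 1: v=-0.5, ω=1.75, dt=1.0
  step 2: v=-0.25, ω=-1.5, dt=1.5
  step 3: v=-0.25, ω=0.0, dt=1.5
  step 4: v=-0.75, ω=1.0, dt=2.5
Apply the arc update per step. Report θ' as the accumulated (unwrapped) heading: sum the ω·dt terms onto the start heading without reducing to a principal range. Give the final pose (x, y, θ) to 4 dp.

(6.7494, 2.5062, 3.8326)

step 1: θ'=3.5826 (R=-0.2857) → pose (5.3979, 3.8156, 3.5826)
step 2: θ'=1.3326 (R=0.1667) → pose (5.6310, 3.6255, 1.3326)
step 3: θ'=1.3326 (straight) → pose (5.5426, 3.2611, 1.3326)
step 4: θ'=3.8326 (R=-0.7500) → pose (6.7494, 2.5062, 3.8326)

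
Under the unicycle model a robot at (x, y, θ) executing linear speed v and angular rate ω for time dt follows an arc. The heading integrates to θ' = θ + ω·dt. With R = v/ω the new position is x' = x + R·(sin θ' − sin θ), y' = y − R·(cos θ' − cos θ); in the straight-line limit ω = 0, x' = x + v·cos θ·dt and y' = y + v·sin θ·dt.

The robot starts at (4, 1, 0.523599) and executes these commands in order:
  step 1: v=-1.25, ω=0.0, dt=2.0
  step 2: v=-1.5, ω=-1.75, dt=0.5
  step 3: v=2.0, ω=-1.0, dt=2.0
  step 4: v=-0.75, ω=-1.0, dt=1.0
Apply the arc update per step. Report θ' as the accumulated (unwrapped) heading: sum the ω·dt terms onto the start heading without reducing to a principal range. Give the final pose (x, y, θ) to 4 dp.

(2.5329, -3.3919, -3.3514)

step 1: θ'=0.5236 (straight) → pose (1.8349, -0.2500, 0.5236)
step 2: θ'=-0.3514 (R=0.8571) → pose (1.1113, -0.3125, -0.3514)
step 3: θ'=-2.3514 (R=-2.0000) → pose (1.8439, -3.5977, -2.3514)
step 4: θ'=-3.3514 (R=0.7500) → pose (2.5329, -3.3919, -3.3514)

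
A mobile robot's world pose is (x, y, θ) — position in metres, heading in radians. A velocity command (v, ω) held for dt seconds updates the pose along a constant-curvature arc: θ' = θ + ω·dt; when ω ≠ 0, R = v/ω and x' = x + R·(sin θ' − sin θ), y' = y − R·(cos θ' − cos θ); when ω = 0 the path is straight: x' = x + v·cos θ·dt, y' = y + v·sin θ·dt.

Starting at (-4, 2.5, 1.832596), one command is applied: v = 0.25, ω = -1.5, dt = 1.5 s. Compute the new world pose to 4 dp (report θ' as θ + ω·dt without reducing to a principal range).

(-3.7714, 2.6955, -0.4174)

θ' = 1.8326 + -1.5·1.5 = -0.4174
R = v/ω = 0.25/-1.5 = -0.1667
x' = -4 + -0.1667·(sin -0.4174 − sin 1.8326) = -3.7714
y' = 2.5 − -0.1667·(cos -0.4174 − cos 1.8326) = 2.6955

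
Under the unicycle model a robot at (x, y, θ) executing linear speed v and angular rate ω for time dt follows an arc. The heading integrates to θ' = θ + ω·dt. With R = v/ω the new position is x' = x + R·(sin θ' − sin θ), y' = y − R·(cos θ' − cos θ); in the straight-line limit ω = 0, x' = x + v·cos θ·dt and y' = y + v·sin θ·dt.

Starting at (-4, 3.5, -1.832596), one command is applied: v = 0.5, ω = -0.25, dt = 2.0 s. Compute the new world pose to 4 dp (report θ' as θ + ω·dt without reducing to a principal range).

(-4.4847, 2.6372, -2.3326)

θ' = -1.8326 + -0.25·2.0 = -2.3326
R = v/ω = 0.5/-0.25 = -2.0000
x' = -4 + -2.0000·(sin -2.3326 − sin -1.8326) = -4.4847
y' = 3.5 − -2.0000·(cos -2.3326 − cos -1.8326) = 2.6372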